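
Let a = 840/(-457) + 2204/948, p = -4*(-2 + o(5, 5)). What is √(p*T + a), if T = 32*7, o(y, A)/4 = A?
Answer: 5*I*√7567570733637/108309 ≈ 126.99*I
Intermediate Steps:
o(y, A) = 4*A
T = 224
p = -72 (p = -4*(-2 + 4*5) = -4*(-2 + 20) = -4*18 = -72)
a = 52727/108309 (a = 840*(-1/457) + 2204*(1/948) = -840/457 + 551/237 = 52727/108309 ≈ 0.48682)
√(p*T + a) = √(-72*224 + 52727/108309) = √(-16128 + 52727/108309) = √(-1746754825/108309) = 5*I*√7567570733637/108309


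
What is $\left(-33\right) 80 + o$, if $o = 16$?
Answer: $-2624$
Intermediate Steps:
$\left(-33\right) 80 + o = \left(-33\right) 80 + 16 = -2640 + 16 = -2624$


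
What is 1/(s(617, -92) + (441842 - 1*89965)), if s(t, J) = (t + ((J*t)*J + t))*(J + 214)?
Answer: 1/637621561 ≈ 1.5683e-9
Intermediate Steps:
s(t, J) = (214 + J)*(2*t + t*J²) (s(t, J) = (t + (t*J² + t))*(214 + J) = (t + (t + t*J²))*(214 + J) = (2*t + t*J²)*(214 + J) = (214 + J)*(2*t + t*J²))
1/(s(617, -92) + (441842 - 1*89965)) = 1/(617*(428 + (-92)³ + 2*(-92) + 214*(-92)²) + (441842 - 1*89965)) = 1/(617*(428 - 778688 - 184 + 214*8464) + (441842 - 89965)) = 1/(617*(428 - 778688 - 184 + 1811296) + 351877) = 1/(617*1032852 + 351877) = 1/(637269684 + 351877) = 1/637621561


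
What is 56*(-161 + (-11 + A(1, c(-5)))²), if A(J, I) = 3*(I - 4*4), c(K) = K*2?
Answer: 434560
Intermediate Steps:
c(K) = 2*K
A(J, I) = -48 + 3*I (A(J, I) = 3*(I - 16) = 3*(-16 + I) = -48 + 3*I)
56*(-161 + (-11 + A(1, c(-5)))²) = 56*(-161 + (-11 + (-48 + 3*(2*(-5))))²) = 56*(-161 + (-11 + (-48 + 3*(-10)))²) = 56*(-161 + (-11 + (-48 - 30))²) = 56*(-161 + (-11 - 78)²) = 56*(-161 + (-89)²) = 56*(-161 + 7921) = 56*7760 = 434560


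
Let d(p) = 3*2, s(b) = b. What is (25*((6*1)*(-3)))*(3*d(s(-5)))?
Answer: -8100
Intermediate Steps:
d(p) = 6
(25*((6*1)*(-3)))*(3*d(s(-5))) = (25*((6*1)*(-3)))*(3*6) = (25*(6*(-3)))*18 = (25*(-18))*18 = -450*18 = -8100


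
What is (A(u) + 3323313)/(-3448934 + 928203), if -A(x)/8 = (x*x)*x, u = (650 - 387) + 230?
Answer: 955261943/2520731 ≈ 378.96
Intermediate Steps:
u = 493 (u = 263 + 230 = 493)
A(x) = -8*x**3 (A(x) = -8*x*x*x = -8*x**2*x = -8*x**3)
(A(u) + 3323313)/(-3448934 + 928203) = (-8*493**3 + 3323313)/(-3448934 + 928203) = (-8*119823157 + 3323313)/(-2520731) = (-958585256 + 3323313)*(-1/2520731) = -955261943*(-1/2520731) = 955261943/2520731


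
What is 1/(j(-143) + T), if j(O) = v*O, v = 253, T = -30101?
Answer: -1/66280 ≈ -1.5088e-5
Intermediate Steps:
j(O) = 253*O
1/(j(-143) + T) = 1/(253*(-143) - 30101) = 1/(-36179 - 30101) = 1/(-66280) = -1/66280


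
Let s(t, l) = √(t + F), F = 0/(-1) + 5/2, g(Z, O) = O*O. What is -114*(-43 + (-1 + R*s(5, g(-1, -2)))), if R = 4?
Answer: 5016 - 228*√30 ≈ 3767.2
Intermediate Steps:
g(Z, O) = O²
F = 5/2 (F = 0*(-1) + 5*(½) = 0 + 5/2 = 5/2 ≈ 2.5000)
s(t, l) = √(5/2 + t) (s(t, l) = √(t + 5/2) = √(5/2 + t))
-114*(-43 + (-1 + R*s(5, g(-1, -2)))) = -114*(-43 + (-1 + 4*(√(10 + 4*5)/2))) = -114*(-43 + (-1 + 4*(√(10 + 20)/2))) = -114*(-43 + (-1 + 4*(√30/2))) = -114*(-43 + (-1 + 2*√30)) = -114*(-44 + 2*√30) = 5016 - 228*√30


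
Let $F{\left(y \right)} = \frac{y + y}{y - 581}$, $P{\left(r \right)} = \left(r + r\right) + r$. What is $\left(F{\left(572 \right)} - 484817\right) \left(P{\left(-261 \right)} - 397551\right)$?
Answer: $\frac{579509182666}{3} \approx 1.9317 \cdot 10^{11}$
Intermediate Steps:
$P{\left(r \right)} = 3 r$ ($P{\left(r \right)} = 2 r + r = 3 r$)
$F{\left(y \right)} = \frac{2 y}{-581 + y}$
$\left(F{\left(572 \right)} - 484817\right) \left(P{\left(-261 \right)} - 397551\right) = \left(2 \cdot 572 \frac{1}{-581 + 572} - 484817\right) \left(3 \left(-261\right) - 397551\right) = \left(2 \cdot 572 \frac{1}{-9} - 484817\right) \left(-783 - 397551\right) = \left(2 \cdot 572 \left(- \frac{1}{9}\right) - 484817\right) \left(-398334\right) = \left(- \frac{1144}{9} - 484817\right) \left(-398334\right) = \left(- \frac{4364497}{9}\right) \left(-398334\right) = \frac{579509182666}{3}$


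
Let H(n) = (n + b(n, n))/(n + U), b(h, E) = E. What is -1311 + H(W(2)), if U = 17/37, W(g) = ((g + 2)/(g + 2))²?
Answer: -35360/27 ≈ -1309.6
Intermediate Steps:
W(g) = 1 (W(g) = ((2 + g)/(2 + g))² = 1² = 1)
U = 17/37 (U = 17*(1/37) = 17/37 ≈ 0.45946)
H(n) = 2*n/(17/37 + n) (H(n) = (n + n)/(n + 17/37) = (2*n)/(17/37 + n) = 2*n/(17/37 + n))
-1311 + H(W(2)) = -1311 + 74*1/(17 + 37*1) = -1311 + 74*1/(17 + 37) = -1311 + 74*1/54 = -1311 + 74*1*(1/54) = -1311 + 37/27 = -35360/27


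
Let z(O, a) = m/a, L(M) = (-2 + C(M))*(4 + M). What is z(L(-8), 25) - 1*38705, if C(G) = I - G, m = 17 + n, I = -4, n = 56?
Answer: -967552/25 ≈ -38702.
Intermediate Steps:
m = 73 (m = 17 + 56 = 73)
C(G) = -4 - G
L(M) = (-6 - M)*(4 + M) (L(M) = (-2 + (-4 - M))*(4 + M) = (-6 - M)*(4 + M))
z(O, a) = 73/a
z(L(-8), 25) - 1*38705 = 73/25 - 1*38705 = 73*(1/25) - 38705 = 73/25 - 38705 = -967552/25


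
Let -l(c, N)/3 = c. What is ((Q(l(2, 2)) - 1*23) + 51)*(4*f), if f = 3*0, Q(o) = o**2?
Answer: 0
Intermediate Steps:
l(c, N) = -3*c
f = 0
((Q(l(2, 2)) - 1*23) + 51)*(4*f) = (((-3*2)**2 - 1*23) + 51)*(4*0) = (((-6)**2 - 23) + 51)*0 = ((36 - 23) + 51)*0 = (13 + 51)*0 = 64*0 = 0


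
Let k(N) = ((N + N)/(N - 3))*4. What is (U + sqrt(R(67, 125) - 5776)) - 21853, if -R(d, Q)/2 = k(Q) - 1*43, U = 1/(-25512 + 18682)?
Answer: -149255991/6830 + I*sqrt(21233490)/61 ≈ -21853.0 + 75.541*I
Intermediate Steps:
k(N) = 8*N/(-3 + N) (k(N) = ((2*N)/(-3 + N))*4 = (2*N/(-3 + N))*4 = 8*N/(-3 + N))
U = -1/6830 (U = 1/(-6830) = -1/6830 ≈ -0.00014641)
R(d, Q) = 86 - 16*Q/(-3 + Q) (R(d, Q) = -2*(8*Q/(-3 + Q) - 1*43) = -2*(8*Q/(-3 + Q) - 43) = -2*(-43 + 8*Q/(-3 + Q)) = 86 - 16*Q/(-3 + Q))
(U + sqrt(R(67, 125) - 5776)) - 21853 = (-1/6830 + sqrt(2*(-129 + 35*125)/(-3 + 125) - 5776)) - 21853 = (-1/6830 + sqrt(2*(-129 + 4375)/122 - 5776)) - 21853 = (-1/6830 + sqrt(2*(1/122)*4246 - 5776)) - 21853 = (-1/6830 + sqrt(4246/61 - 5776)) - 21853 = (-1/6830 + sqrt(-348090/61)) - 21853 = (-1/6830 + I*sqrt(21233490)/61) - 21853 = -149255991/6830 + I*sqrt(21233490)/61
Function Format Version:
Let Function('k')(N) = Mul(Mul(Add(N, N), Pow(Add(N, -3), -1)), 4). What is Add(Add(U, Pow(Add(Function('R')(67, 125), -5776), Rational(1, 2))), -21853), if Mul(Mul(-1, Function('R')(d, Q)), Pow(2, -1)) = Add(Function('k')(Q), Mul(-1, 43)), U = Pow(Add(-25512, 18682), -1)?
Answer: Add(Rational(-149255991, 6830), Mul(Rational(1, 61), I, Pow(21233490, Rational(1, 2)))) ≈ Add(-21853., Mul(75.541, I))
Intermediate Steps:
Function('k')(N) = Mul(8, N, Pow(Add(-3, N), -1)) (Function('k')(N) = Mul(Mul(Mul(2, N), Pow(Add(-3, N), -1)), 4) = Mul(Mul(2, N, Pow(Add(-3, N), -1)), 4) = Mul(8, N, Pow(Add(-3, N), -1)))
U = Rational(-1, 6830) (U = Pow(-6830, -1) = Rational(-1, 6830) ≈ -0.00014641)
Function('R')(d, Q) = Add(86, Mul(-16, Q, Pow(Add(-3, Q), -1))) (Function('R')(d, Q) = Mul(-2, Add(Mul(8, Q, Pow(Add(-3, Q), -1)), Mul(-1, 43))) = Mul(-2, Add(Mul(8, Q, Pow(Add(-3, Q), -1)), -43)) = Mul(-2, Add(-43, Mul(8, Q, Pow(Add(-3, Q), -1)))) = Add(86, Mul(-16, Q, Pow(Add(-3, Q), -1))))
Add(Add(U, Pow(Add(Function('R')(67, 125), -5776), Rational(1, 2))), -21853) = Add(Add(Rational(-1, 6830), Pow(Add(Mul(2, Pow(Add(-3, 125), -1), Add(-129, Mul(35, 125))), -5776), Rational(1, 2))), -21853) = Add(Add(Rational(-1, 6830), Pow(Add(Mul(2, Pow(122, -1), Add(-129, 4375)), -5776), Rational(1, 2))), -21853) = Add(Add(Rational(-1, 6830), Pow(Add(Mul(2, Rational(1, 122), 4246), -5776), Rational(1, 2))), -21853) = Add(Add(Rational(-1, 6830), Pow(Add(Rational(4246, 61), -5776), Rational(1, 2))), -21853) = Add(Add(Rational(-1, 6830), Pow(Rational(-348090, 61), Rational(1, 2))), -21853) = Add(Add(Rational(-1, 6830), Mul(Rational(1, 61), I, Pow(21233490, Rational(1, 2)))), -21853) = Add(Rational(-149255991, 6830), Mul(Rational(1, 61), I, Pow(21233490, Rational(1, 2))))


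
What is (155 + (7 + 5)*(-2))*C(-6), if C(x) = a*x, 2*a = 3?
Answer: -1179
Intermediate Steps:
a = 3/2 (a = (1/2)*3 = 3/2 ≈ 1.5000)
C(x) = 3*x/2
(155 + (7 + 5)*(-2))*C(-6) = (155 + (7 + 5)*(-2))*((3/2)*(-6)) = (155 + 12*(-2))*(-9) = (155 - 24)*(-9) = 131*(-9) = -1179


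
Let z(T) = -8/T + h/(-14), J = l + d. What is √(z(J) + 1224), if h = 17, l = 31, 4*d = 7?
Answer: √4112086594/1834 ≈ 34.965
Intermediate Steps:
d = 7/4 (d = (¼)*7 = 7/4 ≈ 1.7500)
J = 131/4 (J = 31 + 7/4 = 131/4 ≈ 32.750)
z(T) = -17/14 - 8/T (z(T) = -8/T + 17/(-14) = -8/T + 17*(-1/14) = -8/T - 17/14 = -17/14 - 8/T)
√(z(J) + 1224) = √((-17/14 - 8/131/4) + 1224) = √((-17/14 - 8*4/131) + 1224) = √((-17/14 - 32/131) + 1224) = √(-2675/1834 + 1224) = √(2242141/1834) = √4112086594/1834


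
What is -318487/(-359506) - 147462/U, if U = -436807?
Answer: 27447260683/22433533906 ≈ 1.2235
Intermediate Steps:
-318487/(-359506) - 147462/U = -318487/(-359506) - 147462/(-436807) = -318487*(-1/359506) - 147462*(-1/436807) = 318487/359506 + 21066/62401 = 27447260683/22433533906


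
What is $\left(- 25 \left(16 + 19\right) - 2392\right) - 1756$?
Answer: $-5023$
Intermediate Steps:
$\left(- 25 \left(16 + 19\right) - 2392\right) - 1756 = \left(\left(-25\right) 35 - 2392\right) - 1756 = \left(-875 - 2392\right) - 1756 = -3267 - 1756 = -5023$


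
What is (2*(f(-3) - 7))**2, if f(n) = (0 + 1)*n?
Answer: 400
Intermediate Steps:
f(n) = n (f(n) = 1*n = n)
(2*(f(-3) - 7))**2 = (2*(-3 - 7))**2 = (2*(-10))**2 = (-20)**2 = 400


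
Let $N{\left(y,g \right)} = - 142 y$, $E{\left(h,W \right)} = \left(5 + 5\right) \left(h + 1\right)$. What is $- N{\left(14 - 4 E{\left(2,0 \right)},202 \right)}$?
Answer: $-15052$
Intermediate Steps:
$E{\left(h,W \right)} = 10 + 10 h$ ($E{\left(h,W \right)} = 10 \left(1 + h\right) = 10 + 10 h$)
$- N{\left(14 - 4 E{\left(2,0 \right)},202 \right)} = - \left(-142\right) \left(14 - 4 \left(10 + 10 \cdot 2\right)\right) = - \left(-142\right) \left(14 - 4 \left(10 + 20\right)\right) = - \left(-142\right) \left(14 - 120\right) = - \left(-142\right) \left(-106\right) = \left(-1\right) 15052 = -15052$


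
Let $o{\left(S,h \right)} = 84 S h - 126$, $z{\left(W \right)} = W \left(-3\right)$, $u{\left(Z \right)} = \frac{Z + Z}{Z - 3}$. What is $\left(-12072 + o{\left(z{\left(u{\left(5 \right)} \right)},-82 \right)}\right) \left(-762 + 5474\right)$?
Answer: $429366864$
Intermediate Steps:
$u{\left(Z \right)} = \frac{2 Z}{-3 + Z}$
$z{\left(W \right)} = - 3 W$
$o{\left(S,h \right)} = -126 + 84 S h$ ($o{\left(S,h \right)} = 84 S h - 126 = -126 + 84 S h$)
$\left(-12072 + o{\left(z{\left(u{\left(5 \right)} \right)},-82 \right)}\right) \left(-762 + 5474\right) = \left(-12072 - \left(126 - 84 \left(- 3 \cdot 2 \cdot 5 \frac{1}{-3 + 5}\right) \left(-82\right)\right)\right) \left(-762 + 5474\right) = \left(-12072 - \left(126 - 84 \left(- 3 \cdot 2 \cdot 5 \cdot \frac{1}{2}\right) \left(-82\right)\right)\right) 4712 = \left(-12072 - \left(126 - 84 \left(\left(-3\right) 5\right) \left(-82\right)\right)\right) 4712 = \left(-12072 - \left(126 + 1260 \left(-82\right)\right)\right) 4712 = \left(-12072 + \left(-126 + 103320\right)\right) 4712 = \left(-12072 + 103194\right) 4712 = 91122 \cdot 4712 = 429366864$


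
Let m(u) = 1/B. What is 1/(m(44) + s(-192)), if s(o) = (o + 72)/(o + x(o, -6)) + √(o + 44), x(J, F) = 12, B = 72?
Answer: 3528/769633 - 10368*I*√37/769633 ≈ 0.004584 - 0.081943*I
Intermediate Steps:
m(u) = 1/72
s(o) = √(44 + o) + (72 + o)/(12 + o) (s(o) = (o + 72)/(o + 12) + √(o + 44) = (72 + o)/(12 + o) + √(44 + o) = √(44 + o) + (72 + o)/(12 + o))
1/(m(44) + s(-192)) = 1/(1/72 + (72 - 192 + 12*√(44 - 192) - 192*√(44 - 192))/(12 - 192)) = 1/(1/72 + (72 - 192 + 12*√(-148) - 384*I*√37)/(-180)) = 1/(1/72 - (72 - 192 + 12*(2*I*√37) - 384*I*√37)/180) = 1/(1/72 - (72 - 192 + 24*I*√37 - 384*I*√37)/180) = 1/(1/72 - (-120 - 360*I*√37)/180) = 1/(1/72 + (⅔ + 2*I*√37)) = 1/(49/72 + 2*I*√37)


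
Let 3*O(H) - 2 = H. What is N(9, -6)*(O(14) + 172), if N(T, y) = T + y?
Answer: 532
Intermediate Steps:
O(H) = ⅔ + H/3
N(9, -6)*(O(14) + 172) = (9 - 6)*((⅔ + (⅓)*14) + 172) = 3*((⅔ + 14/3) + 172) = 3*(16/3 + 172) = 3*(532/3) = 532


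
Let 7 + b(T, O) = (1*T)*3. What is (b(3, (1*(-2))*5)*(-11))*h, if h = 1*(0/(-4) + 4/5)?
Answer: -88/5 ≈ -17.600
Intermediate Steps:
b(T, O) = -7 + 3*T (b(T, O) = -7 + (1*T)*3 = -7 + T*3 = -7 + 3*T)
h = ⅘ (h = 1*(0*(-¼) + 4*(⅕)) = 1*(0 + ⅘) = 1*(⅘) = ⅘ ≈ 0.80000)
(b(3, (1*(-2))*5)*(-11))*h = ((-7 + 3*3)*(-11))*(⅘) = ((-7 + 9)*(-11))*(⅘) = (2*(-11))*(⅘) = -22*⅘ = -88/5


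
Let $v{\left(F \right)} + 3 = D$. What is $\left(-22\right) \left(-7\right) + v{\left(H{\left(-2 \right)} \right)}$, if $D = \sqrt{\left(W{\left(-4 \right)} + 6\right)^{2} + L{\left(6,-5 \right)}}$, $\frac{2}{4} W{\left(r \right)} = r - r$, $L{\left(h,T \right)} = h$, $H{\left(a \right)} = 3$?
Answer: $151 + \sqrt{42} \approx 157.48$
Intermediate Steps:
$W{\left(r \right)} = 0$ ($W{\left(r \right)} = 2 \left(r - r\right) = 2 \cdot 0 = 0$)
$D = \sqrt{42}$ ($D = \sqrt{\left(0 + 6\right)^{2} + 6} = \sqrt{6^{2} + 6} = \sqrt{36 + 6} = \sqrt{42} \approx 6.4807$)
$v{\left(F \right)} = -3 + \sqrt{42}$
$\left(-22\right) \left(-7\right) + v{\left(H{\left(-2 \right)} \right)} = \left(-22\right) \left(-7\right) - \left(3 - \sqrt{42}\right) = 154 - \left(3 - \sqrt{42}\right) = 151 + \sqrt{42}$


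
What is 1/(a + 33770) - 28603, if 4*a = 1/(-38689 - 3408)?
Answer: -162649894127289/5686462759 ≈ -28603.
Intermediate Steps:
a = -1/168388 (a = 1/(4*(-38689 - 3408)) = (1/4)/(-42097) = (1/4)*(-1/42097) = -1/168388 ≈ -5.9387e-6)
1/(a + 33770) - 28603 = 1/(-1/168388 + 33770) - 28603 = 1/(5686462759/168388) - 28603 = 168388/5686462759 - 28603 = -162649894127289/5686462759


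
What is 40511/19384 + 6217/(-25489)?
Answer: 912074551/494078776 ≈ 1.8460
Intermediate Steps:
40511/19384 + 6217/(-25489) = 40511*(1/19384) + 6217*(-1/25489) = 40511/19384 - 6217/25489 = 912074551/494078776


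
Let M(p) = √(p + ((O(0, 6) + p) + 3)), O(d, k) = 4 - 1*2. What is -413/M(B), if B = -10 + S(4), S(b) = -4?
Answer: 413*I*√23/23 ≈ 86.116*I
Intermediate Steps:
O(d, k) = 2 (O(d, k) = 4 - 2 = 2)
B = -14 (B = -10 - 4 = -14)
M(p) = √(5 + 2*p) (M(p) = √(p + ((2 + p) + 3)) = √(p + (5 + p)) = √(5 + 2*p))
-413/M(B) = -413/√(5 + 2*(-14)) = -413/√(5 - 28) = -413*(-I*√23/23) = -(-413)*I*√23/23 = 413*I*√23/23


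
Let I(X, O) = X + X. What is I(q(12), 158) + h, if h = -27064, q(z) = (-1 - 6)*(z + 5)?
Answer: -27302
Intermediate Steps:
q(z) = -35 - 7*z (q(z) = -7*(5 + z) = -35 - 7*z)
I(X, O) = 2*X
I(q(12), 158) + h = 2*(-35 - 7*12) - 27064 = 2*(-35 - 84) - 27064 = 2*(-119) - 27064 = -238 - 27064 = -27302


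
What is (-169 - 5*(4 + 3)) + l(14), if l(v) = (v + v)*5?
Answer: -64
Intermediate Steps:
l(v) = 10*v (l(v) = (2*v)*5 = 10*v)
(-169 - 5*(4 + 3)) + l(14) = (-169 - 5*(4 + 3)) + 10*14 = (-169 - 5*7) + 140 = (-169 - 35) + 140 = -204 + 140 = -64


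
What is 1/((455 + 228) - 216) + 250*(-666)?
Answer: -77755499/467 ≈ -1.6650e+5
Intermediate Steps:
1/((455 + 228) - 216) + 250*(-666) = 1/(683 - 216) - 166500 = 1/467 - 166500 = -77755499/467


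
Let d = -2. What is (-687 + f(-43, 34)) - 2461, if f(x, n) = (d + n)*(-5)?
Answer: -3308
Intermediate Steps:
f(x, n) = 10 - 5*n (f(x, n) = (-2 + n)*(-5) = 10 - 5*n)
(-687 + f(-43, 34)) - 2461 = (-687 + (10 - 5*34)) - 2461 = (-687 + (10 - 170)) - 2461 = (-687 - 160) - 2461 = -847 - 2461 = -3308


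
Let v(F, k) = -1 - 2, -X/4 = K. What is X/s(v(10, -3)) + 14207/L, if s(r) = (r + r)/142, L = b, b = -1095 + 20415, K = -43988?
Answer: -26817426091/6440 ≈ -4.1642e+6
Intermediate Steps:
X = 175952 (X = -4*(-43988) = 175952)
b = 19320
L = 19320
v(F, k) = -3
s(r) = r/71 (s(r) = (2*r)*(1/142) = r/71)
X/s(v(10, -3)) + 14207/L = 175952/(((1/71)*(-3))) + 14207/19320 = 175952/(-3/71) + 14207*(1/19320) = 175952*(-71/3) + 14207/19320 = -12492592/3 + 14207/19320 = -26817426091/6440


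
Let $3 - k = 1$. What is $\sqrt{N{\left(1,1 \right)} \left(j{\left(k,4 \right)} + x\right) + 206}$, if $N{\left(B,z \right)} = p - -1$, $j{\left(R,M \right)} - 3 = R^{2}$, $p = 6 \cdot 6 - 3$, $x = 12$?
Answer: $2 \sqrt{213} \approx 29.189$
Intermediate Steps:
$k = 2$ ($k = 3 - 1 = 2$)
$p = 33$ ($p = 36 - 3 = 33$)
$j{\left(R,M \right)} = 3 + R^{2}$
$N{\left(B,z \right)} = 34$ ($N{\left(B,z \right)} = 33 - -1 = 33 + 1 = 34$)
$\sqrt{N{\left(1,1 \right)} \left(j{\left(k,4 \right)} + x\right) + 206} = \sqrt{34 \left(\left(3 + 2^{2}\right) + 12\right) + 206} = \sqrt{34 \left(\left(3 + 4\right) + 12\right) + 206} = \sqrt{34 \left(7 + 12\right) + 206} = \sqrt{34 \cdot 19 + 206} = \sqrt{646 + 206} = \sqrt{852} = 2 \sqrt{213}$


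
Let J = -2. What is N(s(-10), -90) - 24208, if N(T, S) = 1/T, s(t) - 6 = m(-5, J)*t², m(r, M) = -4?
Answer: -9537953/394 ≈ -24208.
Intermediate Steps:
s(t) = 6 - 4*t²
N(s(-10), -90) - 24208 = 1/(6 - 4*(-10)²) - 24208 = 1/(6 - 4*100) - 24208 = 1/(6 - 400) - 24208 = 1/(-394) - 24208 = -1/394 - 24208 = -9537953/394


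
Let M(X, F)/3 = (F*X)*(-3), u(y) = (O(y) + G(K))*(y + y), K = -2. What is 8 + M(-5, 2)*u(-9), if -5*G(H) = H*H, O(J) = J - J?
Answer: 1304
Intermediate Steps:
O(J) = 0
G(H) = -H**2/5 (G(H) = -H*H/5 = -H**2/5)
u(y) = -8*y/5 (u(y) = (0 - 1/5*(-2)**2)*(y + y) = (0 - 1/5*4)*(2*y) = (0 - 4/5)*(2*y) = -8*y/5)
M(X, F) = -9*F*X (M(X, F) = 3*((F*X)*(-3)) = 3*(-3*F*X) = -9*F*X)
8 + M(-5, 2)*u(-9) = 8 + (-9*2*(-5))*(-8/5*(-9)) = 8 + 90*(72/5) = 8 + 1296 = 1304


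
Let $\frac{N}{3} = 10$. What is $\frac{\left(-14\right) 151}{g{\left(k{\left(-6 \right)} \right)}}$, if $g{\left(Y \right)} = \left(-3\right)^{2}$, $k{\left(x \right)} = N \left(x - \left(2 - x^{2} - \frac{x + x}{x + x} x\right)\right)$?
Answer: $- \frac{2114}{9} \approx -234.89$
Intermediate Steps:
$N = 30$ ($N = 3 \cdot 10 = 30$)
$k{\left(x \right)} = -60 + 30 x^{2} + 60 x$ ($k{\left(x \right)} = 30 \left(x - \left(2 - x^{2} - \frac{x + x}{x + x} x\right)\right) = 30 \left(x - \left(2 - x^{2} - \frac{2 x}{2 x} x\right)\right) = 30 \left(x - \left(2 - x^{2} - 2 x \frac{1}{2 x} x\right)\right) = 30 \left(x - \left(2 - x - x^{2}\right)\right) = 30 \left(x + \left(-2 + x + x^{2}\right)\right) = 30 \left(-2 + x^{2} + 2 x\right) = -60 + 30 x^{2} + 60 x$)
$g{\left(Y \right)} = 9$
$\frac{\left(-14\right) 151}{g{\left(k{\left(-6 \right)} \right)}} = \frac{\left(-14\right) 151}{9} = \left(-2114\right) \frac{1}{9} = - \frac{2114}{9}$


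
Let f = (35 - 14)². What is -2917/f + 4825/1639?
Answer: -2653138/722799 ≈ -3.6706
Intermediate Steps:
f = 441 (f = 21² = 441)
-2917/f + 4825/1639 = -2917/441 + 4825/1639 = -2653138/722799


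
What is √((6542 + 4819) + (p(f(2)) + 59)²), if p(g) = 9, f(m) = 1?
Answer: √15985 ≈ 126.43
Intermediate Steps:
√((6542 + 4819) + (p(f(2)) + 59)²) = √((6542 + 4819) + (9 + 59)²) = √(11361 + 68²) = √(11361 + 4624) = √15985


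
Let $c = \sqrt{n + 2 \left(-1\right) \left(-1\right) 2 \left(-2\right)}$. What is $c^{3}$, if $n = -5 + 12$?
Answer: $- i \approx - 1.0 i$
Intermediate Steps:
$n = 7$
$c = i$ ($c = \sqrt{7 + 2 \left(-1\right) \left(-1\right) 2 \left(-2\right)} = \sqrt{7 + 2 \cdot 1 \cdot 2 \left(-2\right)} = \sqrt{7 + 2 \cdot 2 \left(-2\right)} = \sqrt{7 + 4 \left(-2\right)} = \sqrt{7 - 8} = \sqrt{-1} = i \approx 1.0 i$)
$c^{3} = i^{3} = - i$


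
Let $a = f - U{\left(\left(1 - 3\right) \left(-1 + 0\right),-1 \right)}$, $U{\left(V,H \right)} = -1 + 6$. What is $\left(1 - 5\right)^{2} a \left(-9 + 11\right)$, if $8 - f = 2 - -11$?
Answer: $-320$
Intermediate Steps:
$U{\left(V,H \right)} = 5$
$f = -5$ ($f = 8 - \left(2 - -11\right) = 8 - \left(2 + 11\right) = 8 - 13 = -5$)
$a = -10$ ($a = -5 - 5 = -10$)
$\left(1 - 5\right)^{2} a \left(-9 + 11\right) = \left(1 - 5\right)^{2} \left(-10\right) \left(-9 + 11\right) = \left(-4\right)^{2} \left(-10\right) 2 = 16 \left(-10\right) 2 = \left(-160\right) 2 = -320$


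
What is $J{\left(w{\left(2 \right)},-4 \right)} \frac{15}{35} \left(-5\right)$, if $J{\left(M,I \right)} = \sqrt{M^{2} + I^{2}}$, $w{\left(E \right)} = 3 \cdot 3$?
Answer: $- \frac{15 \sqrt{97}}{7} \approx -21.105$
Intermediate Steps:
$w{\left(E \right)} = 9$
$J{\left(M,I \right)} = \sqrt{I^{2} + M^{2}}$
$J{\left(w{\left(2 \right)},-4 \right)} \frac{15}{35} \left(-5\right) = \sqrt{\left(-4\right)^{2} + 9^{2}} \cdot \frac{15}{35} \left(-5\right) = \sqrt{16 + 81} \cdot 15 \cdot \frac{1}{35} \left(-5\right) = \sqrt{97} \cdot \frac{3}{7} \left(-5\right) = \frac{3 \sqrt{97}}{7} \left(-5\right) = - \frac{15 \sqrt{97}}{7}$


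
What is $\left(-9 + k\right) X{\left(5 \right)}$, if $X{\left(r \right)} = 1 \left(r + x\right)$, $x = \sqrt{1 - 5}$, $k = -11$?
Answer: $-100 - 40 i \approx -100.0 - 40.0 i$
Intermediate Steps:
$x = 2 i$ ($x = \sqrt{-4} = 2 i \approx 2.0 i$)
$X{\left(r \right)} = r + 2 i$ ($X{\left(r \right)} = 1 \left(r + 2 i\right) = r + 2 i$)
$\left(-9 + k\right) X{\left(5 \right)} = \left(-9 - 11\right) \left(5 + 2 i\right) = - 20 \left(5 + 2 i\right) = -100 - 40 i$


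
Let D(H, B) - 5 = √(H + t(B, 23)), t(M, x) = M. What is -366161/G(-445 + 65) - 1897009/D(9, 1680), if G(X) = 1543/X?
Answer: 246166347955/2567552 - 1897009*√1689/1664 ≈ 49024.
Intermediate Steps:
D(H, B) = 5 + √(B + H) (D(H, B) = 5 + √(H + B) = 5 + √(B + H))
-366161/G(-445 + 65) - 1897009/D(9, 1680) = -366161/(1543/(-445 + 65)) - 1897009/(5 + √(1680 + 9)) = -366161/(1543/(-380)) - 1897009/(5 + √1689) = -366161/(1543*(-1/380)) - 1897009/(5 + √1689) = -366161/(-1543/380) - 1897009/(5 + √1689) = -366161*(-380/1543) - 1897009/(5 + √1689) = 139141180/1543 - 1897009/(5 + √1689)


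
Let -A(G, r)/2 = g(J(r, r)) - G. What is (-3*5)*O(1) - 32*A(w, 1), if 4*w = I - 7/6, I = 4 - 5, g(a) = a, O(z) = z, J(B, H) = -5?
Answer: -901/3 ≈ -300.33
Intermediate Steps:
I = -1
w = -13/24 (w = (-1 - 7/6)/4 = (1/4)*(-13/6) = -13/24 ≈ -0.54167)
A(G, r) = 10 + 2*G (A(G, r) = -2*(-5 - G) = 10 + 2*G)
(-3*5)*O(1) - 32*A(w, 1) = -3*5*1 - 32*(10 + 2*(-13/24)) = -15*1 - 32*(10 - 13/12) = -15 - 32*107/12 = -15 - 856/3 = -901/3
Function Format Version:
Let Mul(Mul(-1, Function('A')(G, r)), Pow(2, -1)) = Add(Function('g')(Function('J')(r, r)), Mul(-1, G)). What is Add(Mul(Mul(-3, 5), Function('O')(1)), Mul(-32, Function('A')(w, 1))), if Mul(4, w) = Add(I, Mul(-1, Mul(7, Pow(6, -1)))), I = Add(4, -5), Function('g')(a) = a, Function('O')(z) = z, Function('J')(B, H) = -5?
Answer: Rational(-901, 3) ≈ -300.33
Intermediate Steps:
I = -1
w = Rational(-13, 24) (w = Mul(Rational(1, 4), Add(-1, Mul(-1, Mul(7, Pow(6, -1))))) = Mul(Rational(1, 4), Add(-1, Mul(-1, Mul(7, Rational(1, 6))))) = Mul(Rational(1, 4), Add(-1, Mul(-1, Rational(7, 6)))) = Mul(Rational(1, 4), Add(-1, Rational(-7, 6))) = Mul(Rational(1, 4), Rational(-13, 6)) = Rational(-13, 24) ≈ -0.54167)
Function('A')(G, r) = Add(10, Mul(2, G)) (Function('A')(G, r) = Mul(-2, Add(-5, Mul(-1, G))) = Add(10, Mul(2, G)))
Add(Mul(Mul(-3, 5), Function('O')(1)), Mul(-32, Function('A')(w, 1))) = Add(Mul(Mul(-3, 5), 1), Mul(-32, Add(10, Mul(2, Rational(-13, 24))))) = Add(Mul(-15, 1), Mul(-32, Add(10, Rational(-13, 12)))) = Add(-15, Mul(-32, Rational(107, 12))) = Add(-15, Rational(-856, 3)) = Rational(-901, 3)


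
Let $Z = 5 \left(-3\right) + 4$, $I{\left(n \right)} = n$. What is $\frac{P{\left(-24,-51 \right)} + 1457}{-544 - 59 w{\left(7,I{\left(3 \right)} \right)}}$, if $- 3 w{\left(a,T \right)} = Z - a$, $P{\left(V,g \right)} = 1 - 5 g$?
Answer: $- \frac{1713}{898} \approx -1.9076$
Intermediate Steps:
$Z = -11$ ($Z = -15 + 4 = -11$)
$w{\left(a,T \right)} = \frac{11}{3} + \frac{a}{3}$ ($w{\left(a,T \right)} = - \frac{-11 - a}{3} = \frac{11}{3} + \frac{a}{3}$)
$\frac{P{\left(-24,-51 \right)} + 1457}{-544 - 59 w{\left(7,I{\left(3 \right)} \right)}} = \frac{\left(1 - -255\right) + 1457}{-544 - 59 \left(\frac{11}{3} + \frac{1}{3} \cdot 7\right)} = \frac{\left(1 + 255\right) + 1457}{-544 - 59 \left(\frac{11}{3} + \frac{7}{3}\right)} = \frac{256 + 1457}{-544 - 354} = \frac{1713}{-544 - 354} = \frac{1713}{-898} = 1713 \left(- \frac{1}{898}\right) = - \frac{1713}{898}$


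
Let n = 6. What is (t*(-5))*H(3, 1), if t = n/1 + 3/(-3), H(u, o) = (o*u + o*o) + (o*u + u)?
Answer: -250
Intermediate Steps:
H(u, o) = u + o**2 + 2*o*u (H(u, o) = (o*u + o**2) + (u + o*u) = (o**2 + o*u) + (u + o*u) = u + o**2 + 2*o*u)
t = 5 (t = 6/1 + 3/(-3) = 6*1 + 3*(-1/3) = 6 - 1 = 5)
(t*(-5))*H(3, 1) = (5*(-5))*(3 + 1**2 + 2*1*3) = -25*(3 + 1 + 6) = -25*10 = -250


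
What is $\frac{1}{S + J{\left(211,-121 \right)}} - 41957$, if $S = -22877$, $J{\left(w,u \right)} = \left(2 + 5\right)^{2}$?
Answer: $- \frac{957794397}{22828} \approx -41957.0$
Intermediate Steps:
$J{\left(w,u \right)} = 49$ ($J{\left(w,u \right)} = 7^{2} = 49$)
$\frac{1}{S + J{\left(211,-121 \right)}} - 41957 = \frac{1}{-22877 + 49} - 41957 = \frac{1}{-22828} - 41957 = - \frac{1}{22828} - 41957 = - \frac{957794397}{22828}$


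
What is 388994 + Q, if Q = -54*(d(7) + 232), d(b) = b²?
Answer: 373820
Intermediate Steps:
Q = -15174 (Q = -54*(7² + 232) = -54*(49 + 232) = -54*281 = -15174)
388994 + Q = 388994 - 15174 = 373820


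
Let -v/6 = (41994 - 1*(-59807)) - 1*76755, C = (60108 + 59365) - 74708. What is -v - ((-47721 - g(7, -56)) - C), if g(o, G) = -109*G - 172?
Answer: 248694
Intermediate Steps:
C = 44765 (C = 119473 - 74708 = 44765)
g(o, G) = -172 - 109*G
v = -150276 (v = -6*((41994 - 1*(-59807)) - 1*76755) = -6*((41994 + 59807) - 76755) = -6*(101801 - 76755) = -6*25046 = -150276)
-v - ((-47721 - g(7, -56)) - C) = -1*(-150276) - ((-47721 - (-172 - 109*(-56))) - 1*44765) = 150276 - ((-47721 - (-172 + 6104)) - 44765) = 150276 - ((-47721 - 1*5932) - 44765) = 150276 - ((-47721 - 5932) - 44765) = 150276 - (-53653 - 44765) = 150276 - 1*(-98418) = 150276 + 98418 = 248694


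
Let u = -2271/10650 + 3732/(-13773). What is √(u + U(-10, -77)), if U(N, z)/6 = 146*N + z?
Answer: I*√97989423600246414/3259610 ≈ 96.034*I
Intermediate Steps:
U(N, z) = 6*z + 876*N (U(N, z) = 6*(146*N + z) = 6*(z + 146*N) = 6*z + 876*N)
u = -7891587/16298050 (u = -2271*1/10650 + 3732*(-1/13773) = -757/3550 - 1244/4591 = -7891587/16298050 ≈ -0.48420)
√(u + U(-10, -77)) = √(-7891587/16298050 + (6*(-77) + 876*(-10))) = √(-7891587/16298050 + (-462 - 8760)) = √(-7891587/16298050 - 9222) = √(-150308508687/16298050) = I*√97989423600246414/3259610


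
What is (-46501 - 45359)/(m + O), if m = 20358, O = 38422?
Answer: -4593/2939 ≈ -1.5628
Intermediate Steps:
(-46501 - 45359)/(m + O) = (-46501 - 45359)/(20358 + 38422) = -91860/58780 = -91860*1/58780 = -4593/2939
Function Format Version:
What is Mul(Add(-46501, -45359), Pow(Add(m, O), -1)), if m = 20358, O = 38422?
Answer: Rational(-4593, 2939) ≈ -1.5628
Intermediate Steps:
Mul(Add(-46501, -45359), Pow(Add(m, O), -1)) = Mul(Add(-46501, -45359), Pow(Add(20358, 38422), -1)) = Mul(-91860, Pow(58780, -1)) = Mul(-91860, Rational(1, 58780)) = Rational(-4593, 2939)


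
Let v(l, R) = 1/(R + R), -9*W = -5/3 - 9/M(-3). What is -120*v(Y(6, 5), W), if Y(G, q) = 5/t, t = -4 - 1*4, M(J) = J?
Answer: 405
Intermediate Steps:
t = -8 (t = -4 - 4 = -8)
Y(G, q) = -5/8 (Y(G, q) = 5/(-8) = 5*(-1/8) = -5/8)
W = -4/27 (W = -(-5/3 - 9/(-3))/9 = -(-5*1/3 - 9*(-1/3))/9 = -(-5/3 + 3)/9 = -1/9*4/3 = -4/27 ≈ -0.14815)
v(l, R) = 1/(2*R)
-120*v(Y(6, 5), W) = -60/(-4/27) = -60*(-27)/4 = -120*(-27/8) = 405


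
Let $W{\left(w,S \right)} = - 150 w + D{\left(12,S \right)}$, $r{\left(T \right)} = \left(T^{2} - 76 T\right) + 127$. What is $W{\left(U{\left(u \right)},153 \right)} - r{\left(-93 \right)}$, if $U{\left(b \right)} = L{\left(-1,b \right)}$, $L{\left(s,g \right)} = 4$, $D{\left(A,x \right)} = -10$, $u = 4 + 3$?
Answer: $-16454$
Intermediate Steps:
$u = 7$
$r{\left(T \right)} = 127 + T^{2} - 76 T$
$U{\left(b \right)} = 4$
$W{\left(w,S \right)} = -10 - 150 w$ ($W{\left(w,S \right)} = - 150 w - 10 = -10 - 150 w$)
$W{\left(U{\left(u \right)},153 \right)} - r{\left(-93 \right)} = \left(-10 - 600\right) - \left(127 + \left(-93\right)^{2} - -7068\right) = \left(-10 - 600\right) - \left(127 + 8649 + 7068\right) = -610 - 15844 = -16454$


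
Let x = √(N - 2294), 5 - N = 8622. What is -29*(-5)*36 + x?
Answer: 5220 + I*√10911 ≈ 5220.0 + 104.46*I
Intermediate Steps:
N = -8617 (N = 5 - 1*8622 = 5 - 8622 = -8617)
x = I*√10911 (x = √(-8617 - 2294) = √(-10911) = I*√10911 ≈ 104.46*I)
-29*(-5)*36 + x = -29*(-5)*36 + I*√10911 = 145*36 + I*√10911 = 5220 + I*√10911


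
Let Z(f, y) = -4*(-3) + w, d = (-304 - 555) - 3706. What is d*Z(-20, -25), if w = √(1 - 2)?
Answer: -54780 - 4565*I ≈ -54780.0 - 4565.0*I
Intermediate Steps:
d = -4565 (d = -859 - 3706 = -4565)
w = I (w = √(-1) = I ≈ 1.0*I)
Z(f, y) = 12 + I (Z(f, y) = -4*(-3) + I = 12 + I)
d*Z(-20, -25) = -4565*(12 + I) = -54780 - 4565*I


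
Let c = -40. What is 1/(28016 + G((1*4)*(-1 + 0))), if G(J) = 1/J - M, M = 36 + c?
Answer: 4/112079 ≈ 3.5689e-5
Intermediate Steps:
M = -4 (M = 36 - 40 = -4)
G(J) = 4 + 1/J (G(J) = 1/J - 1*(-4) = 1/J + 4 = 4 + 1/J)
1/(28016 + G((1*4)*(-1 + 0))) = 1/(28016 + (4 + 1/((1*4)*(-1 + 0)))) = 1/(28016 + (4 + 1/(4*(-1)))) = 1/(28016 + (4 + 1/(-4))) = 1/(28016 + (4 - 1/4)) = 1/(28016 + 15/4) = 1/(112079/4) = 4/112079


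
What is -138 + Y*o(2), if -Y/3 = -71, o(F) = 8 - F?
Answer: 1140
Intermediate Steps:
Y = 213 (Y = -3*(-71) = 213)
-138 + Y*o(2) = -138 + 213*(8 - 1*2) = -138 + 213*(8 - 2) = -138 + 213*6 = -138 + 1278 = 1140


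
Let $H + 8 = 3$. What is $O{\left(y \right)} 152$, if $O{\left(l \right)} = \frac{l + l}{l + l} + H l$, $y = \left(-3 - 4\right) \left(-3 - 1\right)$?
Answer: $-21128$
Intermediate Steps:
$H = -5$ ($H = -8 + 3 = -5$)
$y = 28$ ($y = \left(-7\right) \left(-4\right) = 28$)
$O{\left(l \right)} = 1 - 5 l$ ($O{\left(l \right)} = \frac{l + l}{l + l} - 5 l = \frac{2 l}{2 l} - 5 l = 2 l \frac{1}{2 l} - 5 l = 1 - 5 l$)
$O{\left(y \right)} 152 = \left(1 - 140\right) 152 = \left(-139\right) 152 = -21128$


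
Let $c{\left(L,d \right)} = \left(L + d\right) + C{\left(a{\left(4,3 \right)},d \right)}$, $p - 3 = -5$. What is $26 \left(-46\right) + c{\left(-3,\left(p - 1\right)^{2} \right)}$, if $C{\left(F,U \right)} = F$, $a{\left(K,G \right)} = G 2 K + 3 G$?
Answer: $-1157$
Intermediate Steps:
$a{\left(K,G \right)} = 3 G + 2 G K$ ($a{\left(K,G \right)} = 2 G K + 3 G = 3 G + 2 G K$)
$p = -2$ ($p = 3 - 5 = -2$)
$c{\left(L,d \right)} = 33 + L + d$ ($c{\left(L,d \right)} = \left(L + d\right) + 3 \left(3 + 2 \cdot 4\right) = \left(L + d\right) + 3 \left(3 + 8\right) = \left(L + d\right) + 3 \cdot 11 = \left(L + d\right) + 33 = 33 + L + d$)
$26 \left(-46\right) + c{\left(-3,\left(p - 1\right)^{2} \right)} = 26 \left(-46\right) + \left(33 - 3 + \left(-2 - 1\right)^{2}\right) = -1196 + \left(33 - 3 + \left(-3\right)^{2}\right) = -1196 + \left(33 - 3 + 9\right) = -1196 + 39 = -1157$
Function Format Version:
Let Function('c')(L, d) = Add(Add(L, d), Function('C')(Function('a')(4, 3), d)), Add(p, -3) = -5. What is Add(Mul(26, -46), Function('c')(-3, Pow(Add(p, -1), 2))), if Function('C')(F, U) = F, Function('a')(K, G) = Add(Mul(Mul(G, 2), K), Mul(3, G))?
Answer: -1157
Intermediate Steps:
Function('a')(K, G) = Add(Mul(3, G), Mul(2, G, K)) (Function('a')(K, G) = Add(Mul(Mul(2, G), K), Mul(3, G)) = Add(Mul(2, G, K), Mul(3, G)) = Add(Mul(3, G), Mul(2, G, K)))
p = -2 (p = Add(3, -5) = -2)
Function('c')(L, d) = Add(33, L, d) (Function('c')(L, d) = Add(Add(L, d), Mul(3, Add(3, Mul(2, 4)))) = Add(Add(L, d), Mul(3, Add(3, 8))) = Add(Add(L, d), Mul(3, 11)) = Add(Add(L, d), 33) = Add(33, L, d))
Add(Mul(26, -46), Function('c')(-3, Pow(Add(p, -1), 2))) = Add(Mul(26, -46), Add(33, -3, Pow(Add(-2, -1), 2))) = Add(-1196, Add(33, -3, Pow(-3, 2))) = Add(-1196, Add(33, -3, 9)) = Add(-1196, 39) = -1157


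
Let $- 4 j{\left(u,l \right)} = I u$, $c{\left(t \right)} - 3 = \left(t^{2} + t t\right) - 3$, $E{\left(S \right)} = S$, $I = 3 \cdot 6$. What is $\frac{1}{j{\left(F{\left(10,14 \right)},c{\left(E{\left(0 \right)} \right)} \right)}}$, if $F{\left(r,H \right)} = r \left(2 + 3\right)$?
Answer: $- \frac{1}{225} \approx -0.0044444$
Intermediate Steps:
$I = 18$
$F{\left(r,H \right)} = 5 r$ ($F{\left(r,H \right)} = r 5 = 5 r$)
$c{\left(t \right)} = 2 t^{2}$ ($c{\left(t \right)} = 3 - \left(3 - t^{2} - t t\right) = 3 + \left(\left(t^{2} + t^{2}\right) - 3\right) = 3 + \left(2 t^{2} - 3\right) = 3 + \left(-3 + 2 t^{2}\right) = 2 t^{2}$)
$j{\left(u,l \right)} = - \frac{9 u}{2}$ ($j{\left(u,l \right)} = - \frac{18 u}{4} = - \frac{9 u}{2}$)
$\frac{1}{j{\left(F{\left(10,14 \right)},c{\left(E{\left(0 \right)} \right)} \right)}} = \frac{1}{\left(- \frac{9}{2}\right) 5 \cdot 10} = \frac{1}{\left(- \frac{9}{2}\right) 50} = \frac{1}{-225} = - \frac{1}{225}$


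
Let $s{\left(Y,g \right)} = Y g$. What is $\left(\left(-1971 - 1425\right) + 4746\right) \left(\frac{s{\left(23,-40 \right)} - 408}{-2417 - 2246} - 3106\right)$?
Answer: $- \frac{19550632500}{4663} \approx -4.1927 \cdot 10^{6}$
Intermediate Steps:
$\left(\left(-1971 - 1425\right) + 4746\right) \left(\frac{s{\left(23,-40 \right)} - 408}{-2417 - 2246} - 3106\right) = \left(\left(-1971 - 1425\right) + 4746\right) \left(\frac{23 \left(-40\right) - 408}{-2417 - 2246} - 3106\right) = \left(-3396 + 4746\right) \left(\frac{-920 - 408}{-4663} - 3106\right) = 1350 \left(\left(-1328\right) \left(- \frac{1}{4663}\right) - 3106\right) = 1350 \left(\frac{1328}{4663} - 3106\right) = 1350 \left(- \frac{14481950}{4663}\right) = - \frac{19550632500}{4663}$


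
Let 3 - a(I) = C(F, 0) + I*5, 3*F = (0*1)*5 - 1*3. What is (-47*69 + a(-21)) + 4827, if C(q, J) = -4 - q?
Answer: 1695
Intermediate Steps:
F = -1 (F = ((0*1)*5 - 1*3)/3 = (0*5 - 3)/3 = (0 - 3)/3 = (⅓)*(-3) = -1)
a(I) = 6 - 5*I (a(I) = 3 - ((-4 - 1*(-1)) + I*5) = 3 - ((-4 + 1) + 5*I) = 3 - (-3 + 5*I) = 3 + (3 - 5*I) = 6 - 5*I)
(-47*69 + a(-21)) + 4827 = (-47*69 + (6 - 5*(-21))) + 4827 = (-3243 + (6 + 105)) + 4827 = (-3243 + 111) + 4827 = -3132 + 4827 = 1695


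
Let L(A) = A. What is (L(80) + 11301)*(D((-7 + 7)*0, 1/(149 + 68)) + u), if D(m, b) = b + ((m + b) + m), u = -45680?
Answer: -112814822598/217 ≈ -5.1988e+8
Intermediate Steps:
D(m, b) = 2*b + 2*m (D(m, b) = b + ((b + m) + m) = b + (b + 2*m) = 2*b + 2*m)
(L(80) + 11301)*(D((-7 + 7)*0, 1/(149 + 68)) + u) = (80 + 11301)*((2/(149 + 68) + 2*((-7 + 7)*0)) - 45680) = 11381*((2/217 + 2*(0*0)) - 45680) = 11381*((2*(1/217) + 2*0) - 45680) = 11381*((2/217 + 0) - 45680) = 11381*(2/217 - 45680) = 11381*(-9912558/217) = -112814822598/217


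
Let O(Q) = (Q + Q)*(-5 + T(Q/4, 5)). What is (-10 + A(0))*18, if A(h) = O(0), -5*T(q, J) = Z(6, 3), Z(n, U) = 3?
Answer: -180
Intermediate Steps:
T(q, J) = -⅗ (T(q, J) = -⅕*3 = -⅗)
O(Q) = -56*Q/5 (O(Q) = (Q + Q)*(-5 - ⅗) = (2*Q)*(-28/5) = -56*Q/5)
A(h) = 0 (A(h) = -56/5*0 = 0)
(-10 + A(0))*18 = (-10 + 0)*18 = -10*18 = -180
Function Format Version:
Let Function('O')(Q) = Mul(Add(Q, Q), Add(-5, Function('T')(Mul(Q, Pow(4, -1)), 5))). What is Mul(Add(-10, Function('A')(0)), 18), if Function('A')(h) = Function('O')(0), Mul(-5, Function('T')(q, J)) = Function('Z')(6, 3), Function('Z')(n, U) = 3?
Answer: -180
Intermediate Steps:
Function('T')(q, J) = Rational(-3, 5) (Function('T')(q, J) = Mul(Rational(-1, 5), 3) = Rational(-3, 5))
Function('O')(Q) = Mul(Rational(-56, 5), Q) (Function('O')(Q) = Mul(Add(Q, Q), Add(-5, Rational(-3, 5))) = Mul(Mul(2, Q), Rational(-28, 5)) = Mul(Rational(-56, 5), Q))
Function('A')(h) = 0 (Function('A')(h) = Mul(Rational(-56, 5), 0) = 0)
Mul(Add(-10, Function('A')(0)), 18) = Mul(Add(-10, 0), 18) = Mul(-10, 18) = -180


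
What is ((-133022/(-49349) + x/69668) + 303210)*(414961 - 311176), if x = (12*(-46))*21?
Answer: 27047893085040392070/859511533 ≈ 3.1469e+10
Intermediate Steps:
x = -11592 (x = -552*21 = -11592)
((-133022/(-49349) + x/69668) + 303210)*(414961 - 311176) = ((-133022/(-49349) - 11592/69668) + 303210)*(414961 - 311176) = ((-133022*(-1/49349) - 11592*1/69668) + 303210)*103785 = ((133022/49349 - 2898/17417) + 303210)*103785 = (2173830772/859511533 + 303210)*103785 = (260614665751702/859511533)*103785 = 27047893085040392070/859511533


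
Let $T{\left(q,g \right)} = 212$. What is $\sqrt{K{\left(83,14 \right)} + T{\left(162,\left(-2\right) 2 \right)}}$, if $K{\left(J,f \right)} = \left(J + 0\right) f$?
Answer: $\sqrt{1374} \approx 37.068$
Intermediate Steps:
$K{\left(J,f \right)} = J f$
$\sqrt{K{\left(83,14 \right)} + T{\left(162,\left(-2\right) 2 \right)}} = \sqrt{83 \cdot 14 + 212} = \sqrt{1162 + 212} = \sqrt{1374}$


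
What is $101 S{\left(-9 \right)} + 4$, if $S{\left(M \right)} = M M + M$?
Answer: $7276$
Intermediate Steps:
$S{\left(M \right)} = M + M^{2}$ ($S{\left(M \right)} = M^{2} + M = M + M^{2}$)
$101 S{\left(-9 \right)} + 4 = 101 \left(- 9 \left(1 - 9\right)\right) + 4 = 101 \left(\left(-9\right) \left(-8\right)\right) + 4 = 101 \cdot 72 + 4 = 7272 + 4 = 7276$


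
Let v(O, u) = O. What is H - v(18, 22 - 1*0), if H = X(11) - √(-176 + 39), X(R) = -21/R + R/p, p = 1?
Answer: -98/11 - I*√137 ≈ -8.9091 - 11.705*I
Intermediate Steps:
X(R) = R - 21/R (X(R) = -21/R + R/1 = -21/R + R*1 = -21/R + R = R - 21/R)
H = 100/11 - I*√137 (H = (11 - 21/11) - √(-176 + 39) = (11 - 21*1/11) - √(-137) = (11 - 21/11) - I*√137 = 100/11 - I*√137 ≈ 9.0909 - 11.705*I)
H - v(18, 22 - 1*0) = (100/11 - I*√137) - 1*18 = (100/11 - I*√137) - 18 = -98/11 - I*√137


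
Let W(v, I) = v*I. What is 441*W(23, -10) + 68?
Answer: -101362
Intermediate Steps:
W(v, I) = I*v
441*W(23, -10) + 68 = 441*(-10*23) + 68 = 441*(-230) + 68 = -101430 + 68 = -101362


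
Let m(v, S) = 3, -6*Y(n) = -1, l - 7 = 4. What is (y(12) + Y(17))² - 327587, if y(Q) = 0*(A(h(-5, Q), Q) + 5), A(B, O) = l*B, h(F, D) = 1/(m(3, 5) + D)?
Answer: -11793131/36 ≈ -3.2759e+5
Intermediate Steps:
l = 11 (l = 7 + 4 = 11)
Y(n) = ⅙ (Y(n) = -⅙*(-1) = ⅙)
h(F, D) = 1/(3 + D)
A(B, O) = 11*B
y(Q) = 0 (y(Q) = 0*(11/(3 + Q) + 5) = 0*(5 + 11/(3 + Q)) = 0)
(y(12) + Y(17))² - 327587 = (0 + ⅙)² - 327587 = (⅙)² - 327587 = 1/36 - 327587 = -11793131/36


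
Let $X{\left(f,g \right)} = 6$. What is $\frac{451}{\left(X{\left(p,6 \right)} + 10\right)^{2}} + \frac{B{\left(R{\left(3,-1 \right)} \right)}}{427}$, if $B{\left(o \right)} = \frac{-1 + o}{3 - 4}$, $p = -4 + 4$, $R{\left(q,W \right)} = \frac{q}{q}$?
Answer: $\frac{451}{256} \approx 1.7617$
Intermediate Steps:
$R{\left(q,W \right)} = 1$
$p = 0$
$B{\left(o \right)} = 1 - o$ ($B{\left(o \right)} = \frac{-1 + o}{-1} = \left(-1 + o\right) \left(-1\right) = 1 - o$)
$\frac{451}{\left(X{\left(p,6 \right)} + 10\right)^{2}} + \frac{B{\left(R{\left(3,-1 \right)} \right)}}{427} = \frac{451}{\left(6 + 10\right)^{2}} + \frac{1 - 1}{427} = \frac{451}{16^{2}} + \left(1 - 1\right) \frac{1}{427} = \frac{451}{256} + 0 \cdot \frac{1}{427} = 451 \cdot \frac{1}{256} + 0 = \frac{451}{256} + 0 = \frac{451}{256}$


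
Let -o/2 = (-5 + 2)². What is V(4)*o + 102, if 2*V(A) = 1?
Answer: 93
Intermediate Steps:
V(A) = ½ (V(A) = (½)*1 = ½)
o = -18 (o = -2*(-5 + 2)² = -2*(-3)² = -2*9 = -18)
V(4)*o + 102 = (½)*(-18) + 102 = -9 + 102 = 93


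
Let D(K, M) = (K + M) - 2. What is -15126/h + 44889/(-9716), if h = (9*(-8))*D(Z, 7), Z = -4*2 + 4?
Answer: 2994421/14574 ≈ 205.46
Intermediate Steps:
Z = -4 (Z = -8 + 4 = -4)
D(K, M) = -2 + K + M
h = -72 (h = (9*(-8))*(-2 - 4 + 7) = -72*1 = -72)
-15126/h + 44889/(-9716) = -15126/(-72) + 44889/(-9716) = -15126*(-1/72) + 44889*(-1/9716) = 2521/12 - 44889/9716 = 2994421/14574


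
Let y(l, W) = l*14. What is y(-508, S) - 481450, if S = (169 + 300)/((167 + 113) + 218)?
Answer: -488562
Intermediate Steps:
S = 469/498 (S = 469/(280 + 218) = 469/498 ≈ 0.94177)
y(l, W) = 14*l
y(-508, S) - 481450 = 14*(-508) - 481450 = -7112 - 481450 = -488562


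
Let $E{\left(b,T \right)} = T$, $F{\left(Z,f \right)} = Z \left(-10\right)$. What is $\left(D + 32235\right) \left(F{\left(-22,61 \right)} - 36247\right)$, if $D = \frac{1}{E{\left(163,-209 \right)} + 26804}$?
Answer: $- \frac{3431731173478}{2955} \approx -1.1613 \cdot 10^{9}$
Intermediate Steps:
$F{\left(Z,f \right)} = - 10 Z$
$D = \frac{1}{26595}$ ($D = \frac{1}{-209 + 26804} = \frac{1}{26595} \approx 3.7601 \cdot 10^{-5}$)
$\left(D + 32235\right) \left(F{\left(-22,61 \right)} - 36247\right) = \left(\frac{1}{26595} + 32235\right) \left(\left(-10\right) \left(-22\right) - 36247\right) = \frac{857289826 \left(220 - 36247\right)}{26595} = \frac{857289826}{26595} \left(-36027\right) = - \frac{3431731173478}{2955}$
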